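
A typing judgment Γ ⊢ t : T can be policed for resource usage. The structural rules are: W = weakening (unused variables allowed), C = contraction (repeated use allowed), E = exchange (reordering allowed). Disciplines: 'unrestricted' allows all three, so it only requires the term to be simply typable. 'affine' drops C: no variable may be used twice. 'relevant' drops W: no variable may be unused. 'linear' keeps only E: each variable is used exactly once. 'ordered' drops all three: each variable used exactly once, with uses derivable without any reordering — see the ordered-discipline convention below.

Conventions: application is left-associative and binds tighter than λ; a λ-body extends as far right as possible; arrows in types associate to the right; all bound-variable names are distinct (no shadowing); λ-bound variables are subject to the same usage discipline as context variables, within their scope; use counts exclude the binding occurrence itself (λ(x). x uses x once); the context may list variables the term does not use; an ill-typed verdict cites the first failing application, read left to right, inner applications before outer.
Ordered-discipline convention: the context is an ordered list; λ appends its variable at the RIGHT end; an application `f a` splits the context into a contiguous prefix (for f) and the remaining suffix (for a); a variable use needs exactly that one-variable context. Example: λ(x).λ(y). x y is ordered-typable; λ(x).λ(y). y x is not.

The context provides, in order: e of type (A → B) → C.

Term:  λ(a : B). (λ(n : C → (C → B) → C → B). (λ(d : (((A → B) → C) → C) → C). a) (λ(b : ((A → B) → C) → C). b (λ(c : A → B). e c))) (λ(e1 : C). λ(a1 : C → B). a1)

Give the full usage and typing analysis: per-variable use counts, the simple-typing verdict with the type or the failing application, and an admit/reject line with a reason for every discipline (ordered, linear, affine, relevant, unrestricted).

usage: e=1, a [bound]=1, n [bound]=0, d [bound]=0, b [bound]=1, c [bound]=1, e1 [bound]=0, a1 [bound]=1
uses in reading order: a, b, e, c, a1
typing: well-typed — term : B → B
ordered: ✗ — n, d, e1 left unused
linear: ✗ — n, d, e1 left unused
affine: ✓ — e, a, n, d, b, c, e1, a1: no repeats, contraction unneeded
relevant: ✗ — n, d, e1 left unused
unrestricted: ✓ — simply typable at B → B; W, C, E all held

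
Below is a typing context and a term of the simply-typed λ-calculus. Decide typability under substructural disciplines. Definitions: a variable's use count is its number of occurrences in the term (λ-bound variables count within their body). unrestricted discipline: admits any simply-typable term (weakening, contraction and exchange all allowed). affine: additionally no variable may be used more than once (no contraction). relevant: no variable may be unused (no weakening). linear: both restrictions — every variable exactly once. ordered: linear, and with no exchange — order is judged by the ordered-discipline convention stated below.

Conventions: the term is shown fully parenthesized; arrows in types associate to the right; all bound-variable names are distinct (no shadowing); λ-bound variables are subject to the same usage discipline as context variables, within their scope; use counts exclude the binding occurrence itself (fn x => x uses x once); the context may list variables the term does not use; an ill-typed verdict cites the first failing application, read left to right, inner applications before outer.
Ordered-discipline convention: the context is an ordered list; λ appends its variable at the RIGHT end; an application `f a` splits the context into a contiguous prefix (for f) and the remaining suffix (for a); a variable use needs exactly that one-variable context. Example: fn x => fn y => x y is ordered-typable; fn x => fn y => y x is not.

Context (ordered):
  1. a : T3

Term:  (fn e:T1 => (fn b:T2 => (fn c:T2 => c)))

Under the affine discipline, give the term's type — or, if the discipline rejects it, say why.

term : T1 -> T2 -> T2 -> T2
counts: a ×0; e (bound) ×0; b (bound) ×0; c (bound) ×1
order of uses: c
typing: well-typed — term : T1 -> T2 -> T2 -> T2
per-discipline verdicts: ordered ✗ · linear ✗ · affine ✓ · relevant ✗ · unrestricted ✓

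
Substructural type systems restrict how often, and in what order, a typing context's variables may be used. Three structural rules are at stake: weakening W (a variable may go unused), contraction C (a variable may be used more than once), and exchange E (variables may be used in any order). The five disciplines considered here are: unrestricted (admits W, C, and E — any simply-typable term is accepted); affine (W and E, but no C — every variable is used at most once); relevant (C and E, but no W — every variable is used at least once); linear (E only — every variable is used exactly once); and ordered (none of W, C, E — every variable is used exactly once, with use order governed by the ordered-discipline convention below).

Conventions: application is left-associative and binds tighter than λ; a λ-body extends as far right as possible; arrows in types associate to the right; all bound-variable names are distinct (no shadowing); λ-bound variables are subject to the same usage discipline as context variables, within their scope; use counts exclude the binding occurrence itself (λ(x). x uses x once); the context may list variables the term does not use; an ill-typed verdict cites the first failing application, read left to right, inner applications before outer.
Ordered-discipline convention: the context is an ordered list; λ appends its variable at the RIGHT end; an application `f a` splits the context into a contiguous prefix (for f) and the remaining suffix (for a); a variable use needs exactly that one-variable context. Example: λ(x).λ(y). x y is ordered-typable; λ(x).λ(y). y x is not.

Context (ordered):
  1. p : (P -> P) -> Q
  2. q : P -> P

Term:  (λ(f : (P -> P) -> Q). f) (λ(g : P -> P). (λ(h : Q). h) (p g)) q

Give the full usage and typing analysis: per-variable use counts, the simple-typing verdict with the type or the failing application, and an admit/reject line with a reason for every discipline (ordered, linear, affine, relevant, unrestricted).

counts: p: 1; q: 1; f (bound): 1; g (bound): 1; h (bound): 1
use order (left to right): f, h, p, g, q
typing: well-typed at Q
ordered ✓ (p, q, f, g, h once each; derivable with no W/C/E)
linear ✓ (single use per variable (p, q, f, g, h))
affine ✓ (p, q, f, g, h: no repeats, contraction unneeded)
relevant ✓ (none of p, q, f, g, h goes unused)
unrestricted ✓ (well-typed at Q; no restrictions here)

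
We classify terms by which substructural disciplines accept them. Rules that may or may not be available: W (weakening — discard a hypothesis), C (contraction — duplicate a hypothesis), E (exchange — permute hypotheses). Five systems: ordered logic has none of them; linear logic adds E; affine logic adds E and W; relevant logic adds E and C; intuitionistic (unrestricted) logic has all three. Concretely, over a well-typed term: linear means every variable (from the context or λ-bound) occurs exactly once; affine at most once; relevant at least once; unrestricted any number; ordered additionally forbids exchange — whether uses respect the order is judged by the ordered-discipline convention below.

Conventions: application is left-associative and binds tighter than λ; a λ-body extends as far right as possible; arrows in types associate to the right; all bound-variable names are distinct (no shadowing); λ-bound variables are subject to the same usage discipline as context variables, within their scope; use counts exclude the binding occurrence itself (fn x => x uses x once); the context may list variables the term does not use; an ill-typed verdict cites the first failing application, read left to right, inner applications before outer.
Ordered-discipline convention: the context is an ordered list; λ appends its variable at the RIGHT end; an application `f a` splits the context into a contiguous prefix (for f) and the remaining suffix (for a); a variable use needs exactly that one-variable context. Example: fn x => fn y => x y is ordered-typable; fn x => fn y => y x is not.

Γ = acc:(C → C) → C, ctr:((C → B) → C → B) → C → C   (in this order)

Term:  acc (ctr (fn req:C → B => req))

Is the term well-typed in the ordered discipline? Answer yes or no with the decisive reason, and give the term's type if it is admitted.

yes — acc, ctr, req: once each, no exchange needed; term : C
usage: acc: 1×; ctr: 1×; req (λ-bound): 1×
uses in reading order: acc, ctr, req
typing: well-typed — term : C
summary: ordered ✓ · linear ✓ · affine ✓ · relevant ✓ · unrestricted ✓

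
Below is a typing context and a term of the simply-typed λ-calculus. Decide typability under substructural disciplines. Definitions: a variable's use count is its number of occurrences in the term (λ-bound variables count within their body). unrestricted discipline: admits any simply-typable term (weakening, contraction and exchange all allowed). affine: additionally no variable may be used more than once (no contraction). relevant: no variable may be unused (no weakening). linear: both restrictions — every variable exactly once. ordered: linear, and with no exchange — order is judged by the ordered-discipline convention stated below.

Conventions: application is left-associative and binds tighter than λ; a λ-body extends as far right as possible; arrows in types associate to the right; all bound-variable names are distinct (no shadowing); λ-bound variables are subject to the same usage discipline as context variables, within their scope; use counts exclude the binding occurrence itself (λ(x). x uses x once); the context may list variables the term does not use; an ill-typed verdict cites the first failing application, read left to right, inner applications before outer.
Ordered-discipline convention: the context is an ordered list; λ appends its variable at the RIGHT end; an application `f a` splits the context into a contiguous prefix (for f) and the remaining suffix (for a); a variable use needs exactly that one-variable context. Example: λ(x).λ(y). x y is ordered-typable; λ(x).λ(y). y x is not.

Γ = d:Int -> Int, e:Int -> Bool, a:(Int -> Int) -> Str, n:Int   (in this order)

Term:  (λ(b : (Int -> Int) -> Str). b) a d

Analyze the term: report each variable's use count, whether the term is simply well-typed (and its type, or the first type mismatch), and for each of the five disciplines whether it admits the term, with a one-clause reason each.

use counts: d: 1, e: 0, a: 1, n: 0, b [bound]: 1
left-to-right use order: b, a, d
typing: ✓ — Str
ordered: ✗, unused: e, n — weakening required
linear: ✗, unused: e, n — weakening required
affine: ✓, none of d, e, a, n, b used more than once
relevant: ✗, unused: e, n — weakening required
unrestricted: ✓, typability at Str is all that's needed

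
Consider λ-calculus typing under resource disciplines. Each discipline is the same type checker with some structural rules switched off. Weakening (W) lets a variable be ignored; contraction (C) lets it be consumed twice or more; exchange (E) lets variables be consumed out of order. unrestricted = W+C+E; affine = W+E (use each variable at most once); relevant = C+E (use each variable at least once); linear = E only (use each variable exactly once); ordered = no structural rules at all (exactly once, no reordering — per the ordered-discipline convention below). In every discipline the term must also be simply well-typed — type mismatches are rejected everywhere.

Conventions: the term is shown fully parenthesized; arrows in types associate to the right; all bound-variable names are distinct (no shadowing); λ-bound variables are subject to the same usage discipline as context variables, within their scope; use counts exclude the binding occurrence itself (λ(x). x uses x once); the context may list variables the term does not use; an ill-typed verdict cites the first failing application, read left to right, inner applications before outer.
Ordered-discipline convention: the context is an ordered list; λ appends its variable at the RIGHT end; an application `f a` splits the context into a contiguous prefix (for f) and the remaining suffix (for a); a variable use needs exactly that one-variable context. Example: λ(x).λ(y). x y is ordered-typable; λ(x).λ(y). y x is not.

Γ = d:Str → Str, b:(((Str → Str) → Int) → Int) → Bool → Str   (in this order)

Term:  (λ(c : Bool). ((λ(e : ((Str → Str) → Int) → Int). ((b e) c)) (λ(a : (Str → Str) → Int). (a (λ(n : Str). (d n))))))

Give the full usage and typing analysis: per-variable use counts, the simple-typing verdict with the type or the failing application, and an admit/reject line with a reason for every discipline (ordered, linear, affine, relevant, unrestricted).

variable uses: d: 1; b: 1; c (bound): 1; e (bound): 1; a (bound): 1; n (bound): 1
uses in reading order: b, e, c, a, d, n
typing: ✓ — Bool → Str
ordered: ✗ — no contiguous prefix/suffix split fits b, e, c, a, d, n
linear: ✓ — exactly-once usage across d, b, c, e, a, n
affine: ✓ — none of d, b, c, e, a, n used more than once
relevant: ✓ — at least one use each (d, b, c, e, a, n)
unrestricted: ✓ — simply typable at Bool → Str; W, C, E all held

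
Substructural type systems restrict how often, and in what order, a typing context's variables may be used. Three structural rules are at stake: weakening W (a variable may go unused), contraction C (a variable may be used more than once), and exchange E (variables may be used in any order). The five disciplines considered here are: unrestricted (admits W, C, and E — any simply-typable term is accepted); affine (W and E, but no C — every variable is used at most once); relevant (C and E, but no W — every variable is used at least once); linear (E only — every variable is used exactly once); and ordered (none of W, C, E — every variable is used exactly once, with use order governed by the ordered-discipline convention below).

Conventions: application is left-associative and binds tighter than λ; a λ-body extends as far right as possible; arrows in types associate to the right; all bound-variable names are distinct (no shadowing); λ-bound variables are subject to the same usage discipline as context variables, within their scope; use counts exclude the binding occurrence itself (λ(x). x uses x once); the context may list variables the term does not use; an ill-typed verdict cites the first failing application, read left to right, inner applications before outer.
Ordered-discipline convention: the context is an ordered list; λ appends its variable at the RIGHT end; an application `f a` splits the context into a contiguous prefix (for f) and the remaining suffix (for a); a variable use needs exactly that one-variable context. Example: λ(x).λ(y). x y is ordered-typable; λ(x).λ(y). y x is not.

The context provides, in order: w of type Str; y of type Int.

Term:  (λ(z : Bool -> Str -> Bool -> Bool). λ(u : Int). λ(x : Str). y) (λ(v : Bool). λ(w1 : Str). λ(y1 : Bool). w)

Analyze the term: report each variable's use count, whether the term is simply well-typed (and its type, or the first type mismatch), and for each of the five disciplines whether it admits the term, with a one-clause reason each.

variable uses: w=1, y=1, z (bound)=0, u (bound)=0, x (bound)=0, v (bound)=0, w1 (bound)=0, y1 (bound)=0
use order (left to right): y, w
typing: ill-typed: an application expects Bool -> Str -> Bool -> Bool but receives Bool -> Str -> Bool -> Str
ordered ✗ (fails simple typing)
linear ✗ (a type mismatch blocks all five)
affine ✗ (the type mismatch rejects it)
relevant ✗ (not simply typable)
unrestricted ✗ (fails simple typing)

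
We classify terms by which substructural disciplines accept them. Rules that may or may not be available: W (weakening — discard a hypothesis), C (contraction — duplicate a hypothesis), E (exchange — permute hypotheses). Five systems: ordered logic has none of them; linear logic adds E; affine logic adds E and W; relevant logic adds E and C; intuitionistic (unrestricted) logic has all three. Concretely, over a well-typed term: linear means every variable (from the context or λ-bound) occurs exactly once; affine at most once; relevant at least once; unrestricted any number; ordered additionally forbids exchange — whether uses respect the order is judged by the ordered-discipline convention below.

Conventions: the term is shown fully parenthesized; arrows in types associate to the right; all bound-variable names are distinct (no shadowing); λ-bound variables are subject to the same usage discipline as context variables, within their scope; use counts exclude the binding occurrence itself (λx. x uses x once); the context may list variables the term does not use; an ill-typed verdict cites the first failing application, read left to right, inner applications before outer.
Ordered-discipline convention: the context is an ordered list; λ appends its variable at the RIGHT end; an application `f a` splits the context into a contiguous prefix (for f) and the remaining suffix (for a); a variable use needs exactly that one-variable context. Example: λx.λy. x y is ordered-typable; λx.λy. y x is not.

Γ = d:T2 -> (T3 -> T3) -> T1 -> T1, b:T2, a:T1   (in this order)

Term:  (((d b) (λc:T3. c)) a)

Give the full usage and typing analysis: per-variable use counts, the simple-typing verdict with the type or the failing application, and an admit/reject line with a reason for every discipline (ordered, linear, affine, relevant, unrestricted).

counts: d ×1, b ×1, a ×1, c (λ-bound) ×1
left-to-right use order: d, b, c, a
typing: ✓ — T1
ordered: ✓, d, b, a, c: once each, no exchange needed
linear: ✓, single use per variable (d, b, a, c)
affine: ✓, d, b, a, c: no repeats, contraction unneeded
relevant: ✓, at least one use each (d, b, a, c)
unrestricted: ✓, simply typable at T1; W, C, E all held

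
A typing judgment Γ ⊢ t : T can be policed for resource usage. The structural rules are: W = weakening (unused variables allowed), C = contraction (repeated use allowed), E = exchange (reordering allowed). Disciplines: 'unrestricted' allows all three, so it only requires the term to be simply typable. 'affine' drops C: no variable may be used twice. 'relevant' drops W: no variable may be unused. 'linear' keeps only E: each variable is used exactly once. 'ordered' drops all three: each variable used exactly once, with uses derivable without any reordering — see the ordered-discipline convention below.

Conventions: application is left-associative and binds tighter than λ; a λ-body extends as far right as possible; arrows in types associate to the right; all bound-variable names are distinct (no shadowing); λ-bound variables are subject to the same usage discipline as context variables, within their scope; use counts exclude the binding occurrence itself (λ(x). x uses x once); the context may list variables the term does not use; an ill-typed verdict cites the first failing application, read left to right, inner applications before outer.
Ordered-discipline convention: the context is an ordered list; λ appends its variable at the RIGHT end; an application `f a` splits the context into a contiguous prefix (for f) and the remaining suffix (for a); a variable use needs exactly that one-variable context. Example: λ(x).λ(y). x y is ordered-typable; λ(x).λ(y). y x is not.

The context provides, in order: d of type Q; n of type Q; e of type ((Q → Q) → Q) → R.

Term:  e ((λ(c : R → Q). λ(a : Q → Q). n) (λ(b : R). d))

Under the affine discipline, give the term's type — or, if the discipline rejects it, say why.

term : R
counts: d: 1×; n: 1×; e: 1×; c (bound): 0×; a (bound): 0×; b (bound): 0×
uses in reading order: e, n, d
typing: well-typed — term : R
all disciplines: ordered ✗, linear ✗, affine ✓, relevant ✗, unrestricted ✓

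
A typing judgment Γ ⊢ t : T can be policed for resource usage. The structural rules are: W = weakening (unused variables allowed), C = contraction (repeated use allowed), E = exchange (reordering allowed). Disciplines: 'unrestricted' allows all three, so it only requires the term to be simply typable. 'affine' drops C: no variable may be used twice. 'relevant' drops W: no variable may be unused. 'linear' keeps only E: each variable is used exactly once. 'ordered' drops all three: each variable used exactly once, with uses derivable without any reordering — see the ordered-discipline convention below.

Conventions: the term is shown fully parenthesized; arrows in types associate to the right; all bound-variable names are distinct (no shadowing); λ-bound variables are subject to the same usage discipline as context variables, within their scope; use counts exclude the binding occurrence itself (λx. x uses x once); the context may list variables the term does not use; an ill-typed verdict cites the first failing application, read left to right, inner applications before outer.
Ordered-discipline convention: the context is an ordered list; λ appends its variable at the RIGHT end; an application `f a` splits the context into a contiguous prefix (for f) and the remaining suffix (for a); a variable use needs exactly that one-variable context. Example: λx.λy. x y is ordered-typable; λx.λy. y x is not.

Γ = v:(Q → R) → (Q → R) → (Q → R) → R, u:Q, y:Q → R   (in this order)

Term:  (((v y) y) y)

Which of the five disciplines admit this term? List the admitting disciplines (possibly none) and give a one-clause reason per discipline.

admitted by: unrestricted
variable uses: v ×1, u ×0, y ×3
left-to-right use order: v, y, y, y
typing: well-typed at R
ordered ✗ (uses contraction: y ×3; needs weakening: u unused)
linear ✗ (uses contraction: y ×3; needs weakening: u unused)
affine ✗ (uses contraction: y ×3)
relevant ✗ (needs weakening: u unused)
unrestricted ✓ (well-typed at R; no restrictions here)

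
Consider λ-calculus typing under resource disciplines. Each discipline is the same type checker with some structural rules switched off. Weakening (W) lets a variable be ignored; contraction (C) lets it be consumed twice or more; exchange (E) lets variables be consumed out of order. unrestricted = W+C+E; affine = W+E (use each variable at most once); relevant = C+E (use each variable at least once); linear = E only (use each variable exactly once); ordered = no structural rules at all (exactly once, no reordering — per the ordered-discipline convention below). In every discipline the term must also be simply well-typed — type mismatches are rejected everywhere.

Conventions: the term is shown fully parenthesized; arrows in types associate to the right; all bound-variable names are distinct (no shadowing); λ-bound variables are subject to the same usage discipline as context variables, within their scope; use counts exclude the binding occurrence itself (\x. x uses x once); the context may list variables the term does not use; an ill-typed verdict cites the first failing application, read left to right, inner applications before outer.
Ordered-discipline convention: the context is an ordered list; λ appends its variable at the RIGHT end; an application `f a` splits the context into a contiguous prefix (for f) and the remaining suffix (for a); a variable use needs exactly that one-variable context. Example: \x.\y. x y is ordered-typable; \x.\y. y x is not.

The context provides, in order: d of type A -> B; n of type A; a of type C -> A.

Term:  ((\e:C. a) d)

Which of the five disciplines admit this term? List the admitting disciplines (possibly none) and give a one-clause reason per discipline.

admitted by: none
usage: d ×1, n ×0, a ×1, e (λ-bound) ×0
uses in reading order: a, d
typing: ill-typed: a function awaiting C gets A -> B
ordered: ✗, the type mismatch rejects it
linear: ✗, not simply typable
affine: ✗, fails simple typing
relevant: ✗, a type mismatch blocks all five
unrestricted: ✗, the type mismatch rejects it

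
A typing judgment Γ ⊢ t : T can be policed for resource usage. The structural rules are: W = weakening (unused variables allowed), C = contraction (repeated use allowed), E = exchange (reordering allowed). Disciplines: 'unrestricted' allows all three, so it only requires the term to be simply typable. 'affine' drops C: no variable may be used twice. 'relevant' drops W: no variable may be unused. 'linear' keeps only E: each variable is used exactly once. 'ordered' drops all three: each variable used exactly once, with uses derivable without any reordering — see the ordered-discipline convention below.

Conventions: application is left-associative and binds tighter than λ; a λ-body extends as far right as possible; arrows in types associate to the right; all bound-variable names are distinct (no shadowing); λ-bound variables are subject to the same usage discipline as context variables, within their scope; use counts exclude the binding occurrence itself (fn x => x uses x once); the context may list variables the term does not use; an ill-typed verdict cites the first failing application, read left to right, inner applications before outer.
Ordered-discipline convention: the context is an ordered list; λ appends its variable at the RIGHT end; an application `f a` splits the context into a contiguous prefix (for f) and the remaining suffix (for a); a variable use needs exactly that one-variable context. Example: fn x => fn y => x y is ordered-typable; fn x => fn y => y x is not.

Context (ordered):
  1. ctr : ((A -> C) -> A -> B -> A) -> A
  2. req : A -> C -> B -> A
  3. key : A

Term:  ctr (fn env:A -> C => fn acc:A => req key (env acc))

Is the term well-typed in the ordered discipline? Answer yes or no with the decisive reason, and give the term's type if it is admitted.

yes — ctr, req, key, env, acc once each; derivable with no W/C/E; term : A
counts: ctr=1; req=1; key=1; env (bound)=1; acc (bound)=1
use order (left to right): ctr, req, key, env, acc
typing: well-typed at A
summary: ordered ✓ | linear ✓ | affine ✓ | relevant ✓ | unrestricted ✓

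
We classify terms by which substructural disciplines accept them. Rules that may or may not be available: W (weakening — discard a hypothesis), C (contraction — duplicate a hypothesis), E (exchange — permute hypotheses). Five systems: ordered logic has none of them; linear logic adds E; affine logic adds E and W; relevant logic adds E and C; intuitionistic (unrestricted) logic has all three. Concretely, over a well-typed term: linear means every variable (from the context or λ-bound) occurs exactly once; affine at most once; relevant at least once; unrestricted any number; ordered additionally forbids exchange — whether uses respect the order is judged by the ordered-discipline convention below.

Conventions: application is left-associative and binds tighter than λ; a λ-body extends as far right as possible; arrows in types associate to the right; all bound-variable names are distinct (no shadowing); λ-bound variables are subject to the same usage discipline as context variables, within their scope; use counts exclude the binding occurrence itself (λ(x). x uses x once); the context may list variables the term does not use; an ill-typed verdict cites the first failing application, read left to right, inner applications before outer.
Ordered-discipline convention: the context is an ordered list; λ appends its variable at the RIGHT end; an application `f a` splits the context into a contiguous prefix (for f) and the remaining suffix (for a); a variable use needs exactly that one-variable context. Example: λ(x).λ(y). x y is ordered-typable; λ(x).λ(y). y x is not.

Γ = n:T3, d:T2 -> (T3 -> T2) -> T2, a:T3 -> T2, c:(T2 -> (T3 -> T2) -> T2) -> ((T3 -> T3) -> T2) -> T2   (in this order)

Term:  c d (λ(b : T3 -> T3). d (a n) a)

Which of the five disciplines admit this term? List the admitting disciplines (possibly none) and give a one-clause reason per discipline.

admitted by: unrestricted
use counts: n: 1, d: 2, a: 2, c: 1, b [bound]: 0
use order (left to right): c, d, d, a, n, a
typing: well-typed — term : T2
ordered: ✗, repeated use of d ×2, a ×2; unused: b — weakening required
linear: ✗, repeated use of d ×2, a ×2; unused: b — weakening required
affine: ✗, repeated use of d ×2, a ×2
relevant: ✗, unused: b — weakening required
unrestricted: ✓, simply typable at T2; W, C, E all held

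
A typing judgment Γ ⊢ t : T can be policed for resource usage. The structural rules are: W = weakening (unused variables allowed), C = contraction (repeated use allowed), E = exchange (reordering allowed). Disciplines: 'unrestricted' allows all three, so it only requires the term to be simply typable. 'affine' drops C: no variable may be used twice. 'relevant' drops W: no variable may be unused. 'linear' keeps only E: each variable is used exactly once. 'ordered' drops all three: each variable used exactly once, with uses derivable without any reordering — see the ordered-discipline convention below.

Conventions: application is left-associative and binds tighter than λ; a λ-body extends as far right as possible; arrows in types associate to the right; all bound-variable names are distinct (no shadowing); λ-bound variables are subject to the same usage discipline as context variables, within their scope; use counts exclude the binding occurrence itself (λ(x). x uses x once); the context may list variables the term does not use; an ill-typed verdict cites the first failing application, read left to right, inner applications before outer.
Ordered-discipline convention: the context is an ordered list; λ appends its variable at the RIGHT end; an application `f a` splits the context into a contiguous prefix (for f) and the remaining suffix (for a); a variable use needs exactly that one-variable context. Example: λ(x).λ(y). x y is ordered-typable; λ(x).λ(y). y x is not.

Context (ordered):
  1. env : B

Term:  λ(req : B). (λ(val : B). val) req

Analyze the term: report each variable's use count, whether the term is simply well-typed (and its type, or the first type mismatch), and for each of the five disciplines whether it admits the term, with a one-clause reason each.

use counts: env: 0×; req (bound): 1×; val (bound): 1×
order of uses: val, req
typing: ✓ — B -> B
ordered ✗ (env never used (weakening))
linear ✗ (env never used (weakening))
affine ✓ (at most one use each (env, req, val))
relevant ✗ (env never used (weakening))
unrestricted ✓ (well-typed at B -> B; no restrictions here)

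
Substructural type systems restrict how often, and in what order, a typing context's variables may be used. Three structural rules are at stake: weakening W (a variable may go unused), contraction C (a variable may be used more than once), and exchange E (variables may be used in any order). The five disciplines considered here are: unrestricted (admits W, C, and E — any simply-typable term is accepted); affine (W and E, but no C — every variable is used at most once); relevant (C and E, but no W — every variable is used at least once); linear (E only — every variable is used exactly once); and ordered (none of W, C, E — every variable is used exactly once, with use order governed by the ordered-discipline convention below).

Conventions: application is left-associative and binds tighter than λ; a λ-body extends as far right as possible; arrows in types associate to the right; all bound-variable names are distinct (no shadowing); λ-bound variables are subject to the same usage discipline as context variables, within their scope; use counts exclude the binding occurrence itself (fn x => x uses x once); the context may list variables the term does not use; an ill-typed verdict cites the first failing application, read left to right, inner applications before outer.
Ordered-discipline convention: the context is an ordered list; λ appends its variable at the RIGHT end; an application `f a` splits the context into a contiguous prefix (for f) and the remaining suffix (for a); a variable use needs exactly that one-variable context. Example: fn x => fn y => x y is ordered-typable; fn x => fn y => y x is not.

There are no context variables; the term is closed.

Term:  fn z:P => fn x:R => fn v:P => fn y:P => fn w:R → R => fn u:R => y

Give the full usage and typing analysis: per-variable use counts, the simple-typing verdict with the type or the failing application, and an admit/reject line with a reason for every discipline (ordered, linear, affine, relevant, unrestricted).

variable uses: z [bound] ×0, x [bound] ×0, v [bound] ×0, y [bound] ×1, w [bound] ×0, u [bound] ×0
left-to-right use order: y
typing: ✓ — P → R → P → P → (R → R) → R → P
ordered ✗ (z, x, v, w, u left unused)
linear ✗ (z, x, v, w, u left unused)
affine ✓ (at most one use each (z, x, v, y, w, u))
relevant ✗ (z, x, v, w, u left unused)
unrestricted ✓ (simply typable at P → R → P → P → (R → R) → R → P; W, C, E all held)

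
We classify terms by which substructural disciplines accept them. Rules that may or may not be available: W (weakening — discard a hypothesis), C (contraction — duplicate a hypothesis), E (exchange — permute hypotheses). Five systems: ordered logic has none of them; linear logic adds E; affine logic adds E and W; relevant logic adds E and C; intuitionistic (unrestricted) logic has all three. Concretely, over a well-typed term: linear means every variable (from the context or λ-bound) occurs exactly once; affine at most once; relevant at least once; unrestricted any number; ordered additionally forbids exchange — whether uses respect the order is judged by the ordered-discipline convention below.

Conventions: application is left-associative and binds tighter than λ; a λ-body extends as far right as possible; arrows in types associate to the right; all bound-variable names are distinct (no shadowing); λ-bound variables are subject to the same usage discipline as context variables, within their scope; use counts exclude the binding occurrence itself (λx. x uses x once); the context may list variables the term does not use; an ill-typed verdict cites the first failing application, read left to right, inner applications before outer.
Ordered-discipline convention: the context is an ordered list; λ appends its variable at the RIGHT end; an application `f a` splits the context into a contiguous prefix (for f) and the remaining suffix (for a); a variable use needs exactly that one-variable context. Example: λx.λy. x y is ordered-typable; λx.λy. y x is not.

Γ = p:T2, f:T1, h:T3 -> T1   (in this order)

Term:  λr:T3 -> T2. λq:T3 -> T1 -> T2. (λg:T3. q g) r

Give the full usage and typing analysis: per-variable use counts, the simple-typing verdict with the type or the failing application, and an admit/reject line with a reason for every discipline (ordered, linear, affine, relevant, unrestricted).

use counts: p: 0, f: 0, h: 0, r (bound): 1, q (bound): 1, g (bound): 1
use order (left to right): q, g, r
typing: ill-typed: a function awaiting T3 gets T3 -> T2
ordered: ✗ — the type mismatch rejects it
linear: ✗ — not simply typable
affine: ✗ — fails simple typing
relevant: ✗ — a type mismatch blocks all five
unrestricted: ✗ — the type mismatch rejects it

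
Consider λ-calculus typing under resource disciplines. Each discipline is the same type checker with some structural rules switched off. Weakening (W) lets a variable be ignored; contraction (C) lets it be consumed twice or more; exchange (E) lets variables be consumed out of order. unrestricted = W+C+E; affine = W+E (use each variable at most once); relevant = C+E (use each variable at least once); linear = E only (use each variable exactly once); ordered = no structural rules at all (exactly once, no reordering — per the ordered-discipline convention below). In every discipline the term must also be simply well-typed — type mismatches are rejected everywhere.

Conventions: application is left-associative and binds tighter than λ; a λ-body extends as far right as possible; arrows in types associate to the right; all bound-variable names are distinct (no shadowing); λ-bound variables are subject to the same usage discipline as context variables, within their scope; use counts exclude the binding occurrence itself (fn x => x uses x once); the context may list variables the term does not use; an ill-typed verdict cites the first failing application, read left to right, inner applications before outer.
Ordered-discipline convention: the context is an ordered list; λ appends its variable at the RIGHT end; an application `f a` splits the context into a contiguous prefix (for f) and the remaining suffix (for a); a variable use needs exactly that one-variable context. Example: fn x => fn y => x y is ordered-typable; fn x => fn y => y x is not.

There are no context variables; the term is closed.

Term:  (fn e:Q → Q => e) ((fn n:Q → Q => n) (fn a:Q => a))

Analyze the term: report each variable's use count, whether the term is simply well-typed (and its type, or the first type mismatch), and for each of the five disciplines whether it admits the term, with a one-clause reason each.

usage: e (bound): 1; n (bound): 1; a (bound): 1
use order (left to right): e, n, a
typing: ✓ — Q → Q
ordered: ✓ — one use each (e, n, a); ordered split holds
linear: ✓ — single use per variable (e, n, a)
affine: ✓ — e, n, a: no repeats, contraction unneeded
relevant: ✓ — none of e, n, a goes unused
unrestricted: ✓ — typability at Q → Q is all that's needed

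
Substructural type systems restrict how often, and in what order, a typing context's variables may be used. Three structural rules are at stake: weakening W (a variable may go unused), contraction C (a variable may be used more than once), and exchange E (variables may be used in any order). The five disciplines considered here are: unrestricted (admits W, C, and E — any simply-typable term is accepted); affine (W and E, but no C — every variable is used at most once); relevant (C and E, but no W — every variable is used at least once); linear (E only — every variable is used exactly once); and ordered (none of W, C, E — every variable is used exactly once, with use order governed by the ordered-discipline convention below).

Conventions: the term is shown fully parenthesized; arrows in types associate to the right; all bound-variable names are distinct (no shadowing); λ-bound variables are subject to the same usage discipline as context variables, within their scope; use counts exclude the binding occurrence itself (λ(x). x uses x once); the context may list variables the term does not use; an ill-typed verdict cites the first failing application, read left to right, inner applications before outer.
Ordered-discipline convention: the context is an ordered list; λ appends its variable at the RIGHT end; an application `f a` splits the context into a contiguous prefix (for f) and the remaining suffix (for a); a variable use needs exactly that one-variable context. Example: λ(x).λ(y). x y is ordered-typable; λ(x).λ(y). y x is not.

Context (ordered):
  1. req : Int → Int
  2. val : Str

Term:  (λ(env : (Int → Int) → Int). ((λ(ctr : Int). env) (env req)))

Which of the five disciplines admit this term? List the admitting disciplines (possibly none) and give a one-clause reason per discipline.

admitting disciplines: unrestricted
usage: req: 1, val: 0, env (bound): 2, ctr (bound): 0
uses in reading order: env, env, req
typing: the term checks, with type ((Int → Int) → Int) → (Int → Int) → Int
ordered: ✗ — uses contraction: env ×2; needs weakening: val, ctr unused
linear: ✗ — uses contraction: env ×2; needs weakening: val, ctr unused
affine: ✗ — uses contraction: env ×2
relevant: ✗ — needs weakening: val, ctr unused
unrestricted: ✓ — well-typed at ((Int → Int) → Int) → (Int → Int) → Int; no restrictions here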